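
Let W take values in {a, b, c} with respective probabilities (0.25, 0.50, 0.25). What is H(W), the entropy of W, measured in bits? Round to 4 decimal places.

1.5000 bits

H(W) = −Σ p·log₂ p.
  −(0.25)·log₂(0.25) = 0.50000
  −(0.50)·log₂(0.50) = 0.50000
  −(0.25)·log₂(0.25) = 0.50000
Sum: 0.50000 + 0.50000 + 0.50000 = 1.5000 bits.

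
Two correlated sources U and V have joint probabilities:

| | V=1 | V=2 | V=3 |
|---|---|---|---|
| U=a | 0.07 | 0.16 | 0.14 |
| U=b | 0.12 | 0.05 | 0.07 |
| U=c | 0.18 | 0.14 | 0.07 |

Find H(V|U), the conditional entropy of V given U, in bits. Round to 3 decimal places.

1.497 bits

Marginals: p(U) = (0.3700, 0.2400, 0.3900), p(V) = (0.3700, 0.3500, 0.2800).
H(V|U) = Σ p(U) · H(V|U=·).
  U=a: p=0.3700, H(V|U=a) = 1.5080
  U=b: p=0.2400, H(V|U=b) = 1.4899
  U=c: p=0.3900, H(V|U=c) = 1.4902
Weighted sum = 1.497 bits.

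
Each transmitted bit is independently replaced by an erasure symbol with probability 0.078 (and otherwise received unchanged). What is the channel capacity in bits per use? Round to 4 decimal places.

Binary erasure channel: capacity C = 1 − ε.
C = 1 − 0.078 = 0.9220 bits per channel use.

0.9220 bits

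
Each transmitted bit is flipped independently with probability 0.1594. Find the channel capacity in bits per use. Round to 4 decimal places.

Binary symmetric channel: C = 1 − h₂(ε) where h₂ is the binary entropy function.
h₂(0.1594) = −0.1594·log₂0.1594 − 0.8406·log₂0.8406 = 0.6329.
C = 1 − 0.6329 = 0.3671 bits per channel use.

0.3671 bits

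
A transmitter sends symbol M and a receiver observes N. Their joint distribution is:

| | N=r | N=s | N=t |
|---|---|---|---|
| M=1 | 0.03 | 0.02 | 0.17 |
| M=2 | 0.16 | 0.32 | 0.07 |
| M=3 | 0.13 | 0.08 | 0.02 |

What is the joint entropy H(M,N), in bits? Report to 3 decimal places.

2.704 bits

H(M,N) = −Σ p(x,y)·log₂ p(x,y) over all 9 cells.
  cell (1,r): −0.03·log₂0.03 = 0.1518
  cell (1,s): −0.02·log₂0.02 = 0.1129
  cell (1,t): −0.17·log₂0.17 = 0.4346
  cell (2,r): −0.16·log₂0.16 = 0.4230
  cell (2,s): −0.32·log₂0.32 = 0.5260
  cell (2,t): −0.07·log₂0.07 = 0.2686
  cell (3,r): −0.13·log₂0.13 = 0.3826
  cell (3,s): −0.08·log₂0.08 = 0.2915
  cell (3,t): −0.02·log₂0.02 = 0.1129
Sum = 2.704 bits.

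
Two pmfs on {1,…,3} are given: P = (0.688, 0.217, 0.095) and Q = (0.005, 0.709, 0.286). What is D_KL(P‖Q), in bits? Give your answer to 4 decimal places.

D(P‖Q) = Σ p·log₂(p/q).
  0.688·log₂(0.688/0.005) = 4.88778
  0.217·log₂(0.217/0.709) = -0.37066
  0.095·log₂(0.095/0.286) = -0.15105
D(P‖Q) = 4.3661 bits.

4.3661 bits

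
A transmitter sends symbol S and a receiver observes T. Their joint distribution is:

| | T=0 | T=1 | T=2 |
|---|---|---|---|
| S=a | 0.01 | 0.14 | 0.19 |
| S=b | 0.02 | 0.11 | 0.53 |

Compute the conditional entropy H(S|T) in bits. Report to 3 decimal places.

Chain rule: H(S|T) = H(S,T) − H(T).
Marginals: p(S) = (0.3400, 0.6600), p(T) = (0.0300, 0.2500, 0.7200).
H(S,T) = 1.8674 bits; H(T) = 0.9930 bits.
H(S|T) = 1.8674 − 0.9930 = 0.874 bits.

0.874 bits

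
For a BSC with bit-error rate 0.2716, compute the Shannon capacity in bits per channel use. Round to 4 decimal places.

0.1562 bits

Binary symmetric channel: C = 1 − h₂(ε) where h₂ is the binary entropy function.
h₂(0.2716) = −0.2716·log₂0.2716 − 0.7284·log₂0.7284 = 0.8438.
C = 1 − 0.8438 = 0.1562 bits per channel use.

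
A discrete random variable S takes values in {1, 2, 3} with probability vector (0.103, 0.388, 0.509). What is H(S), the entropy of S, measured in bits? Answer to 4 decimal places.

1.3636 bits

H(S) = −Σ p·log₂ p.
  −(0.103)·log₂(0.103) = 0.33777
  −(0.388)·log₂(0.388) = 0.52996
  −(0.509)·log₂(0.509) = 0.49590
Sum: 0.33777 + 0.52996 + 0.49590 = 1.3636 bits.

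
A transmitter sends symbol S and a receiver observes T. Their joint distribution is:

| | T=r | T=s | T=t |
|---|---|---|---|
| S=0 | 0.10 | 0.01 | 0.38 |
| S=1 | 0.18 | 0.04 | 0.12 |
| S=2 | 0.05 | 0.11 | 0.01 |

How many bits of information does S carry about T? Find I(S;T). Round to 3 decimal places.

Marginals: p(S) = (0.4900, 0.3400, 0.1700), p(T) = (0.3300, 0.1600, 0.5100).
I(S;T) = H(S) + H(T) − H(S,T).
H(S) = 1.4680, H(T) = 1.4463, H(S,T) = 2.5600.
I(S;T) = 1.4680 + 1.4463 − 2.5600 = 0.354 bits.

0.354 bits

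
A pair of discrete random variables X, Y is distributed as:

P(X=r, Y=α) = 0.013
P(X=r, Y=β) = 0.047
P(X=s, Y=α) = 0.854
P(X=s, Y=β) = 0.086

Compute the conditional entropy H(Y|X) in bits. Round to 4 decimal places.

Marginals: p(X) = (0.0600, 0.9400), p(Y) = (0.8670, 0.1330).
H(Y|X) = Σ p(X) · H(Y|X=·).
  X=r: p=0.0600, H(Y|X=r) = 0.7540
  X=s: p=0.9400, H(Y|X=s) = 0.4414
Weighted sum = 0.4602 bits.

0.4602 bits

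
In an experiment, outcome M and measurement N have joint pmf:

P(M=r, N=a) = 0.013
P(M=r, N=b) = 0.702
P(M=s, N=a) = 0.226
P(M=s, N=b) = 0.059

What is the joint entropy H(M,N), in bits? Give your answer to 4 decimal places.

1.1656 bits

H(M,N) = −Σ p(x,y)·log₂ p(x,y) over all 4 cells.
  cell (r,a): −0.013·log₂0.013 = 0.08145
  cell (r,b): −0.702·log₂0.702 = 0.35834
  cell (s,a): −0.226·log₂0.226 = 0.48491
  cell (s,b): −0.059·log₂0.059 = 0.24091
Sum = 1.1656 bits.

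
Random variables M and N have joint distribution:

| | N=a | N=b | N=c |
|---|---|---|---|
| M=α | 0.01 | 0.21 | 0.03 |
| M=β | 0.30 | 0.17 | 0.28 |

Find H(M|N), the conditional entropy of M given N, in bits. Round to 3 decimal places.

0.583 bits

Chain rule: H(M|N) = H(M,N) − H(N).
Marginals: p(M) = (0.2500, 0.7500), p(N) = (0.3100, 0.3800, 0.3100).
H(M,N) = 2.1609 bits; H(N) = 1.5780 bits.
H(M|N) = 2.1609 − 1.5780 = 0.583 bits.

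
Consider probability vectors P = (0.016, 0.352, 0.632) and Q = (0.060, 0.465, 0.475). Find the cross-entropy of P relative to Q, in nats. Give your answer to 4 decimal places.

H(P,Q) = −Σ p·ln q.
  −0.016·ln(0.060) = 0.04501
  −0.352·ln(0.465) = 0.26953
  −0.632·ln(0.475) = 0.47049
H(P,Q) = 0.7850 nats.

0.7850 nats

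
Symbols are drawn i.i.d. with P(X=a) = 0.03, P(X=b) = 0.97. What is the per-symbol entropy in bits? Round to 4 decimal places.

H(X) = −Σ p·log₂ p.
  −(0.03)·log₂(0.03) = 0.15177
  −(0.97)·log₂(0.97) = 0.04263
Sum: 0.15177 + 0.04263 = 0.1944 bits.

0.1944 bits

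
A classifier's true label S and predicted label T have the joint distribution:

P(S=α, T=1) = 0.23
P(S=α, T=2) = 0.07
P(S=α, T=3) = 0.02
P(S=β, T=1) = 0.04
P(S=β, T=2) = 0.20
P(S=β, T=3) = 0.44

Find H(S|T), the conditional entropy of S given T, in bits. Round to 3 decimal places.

0.505 bits

Chain rule: H(S|T) = H(S,T) − H(T).
Marginals: p(S) = (0.3200, 0.6800), p(T) = (0.2700, 0.2700, 0.4600).
H(S,T) = 2.0404 bits; H(T) = 1.5354 bits.
H(S|T) = 2.0404 − 1.5354 = 0.505 bits.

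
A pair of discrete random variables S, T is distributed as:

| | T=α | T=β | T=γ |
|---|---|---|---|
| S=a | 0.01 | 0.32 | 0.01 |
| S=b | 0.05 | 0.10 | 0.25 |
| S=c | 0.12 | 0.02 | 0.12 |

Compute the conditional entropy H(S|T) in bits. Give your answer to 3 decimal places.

Chain rule: H(S|T) = H(S,T) − H(T).
Marginals: p(S) = (0.3400, 0.4000, 0.2600), p(T) = (0.1800, 0.4400, 0.3800).
H(S,T) = 2.5542 bits; H(T) = 1.4969 bits.
H(S|T) = 2.5542 − 1.4969 = 1.057 bits.

1.057 bits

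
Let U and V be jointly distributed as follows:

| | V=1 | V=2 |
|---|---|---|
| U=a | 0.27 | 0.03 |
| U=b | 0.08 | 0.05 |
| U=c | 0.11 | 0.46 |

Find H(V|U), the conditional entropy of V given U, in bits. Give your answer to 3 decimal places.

0.669 bits

Marginals: p(U) = (0.3000, 0.1300, 0.5700), p(V) = (0.4600, 0.5400).
H(V|U) = Σ p(U) · H(V|U=·).
  U=a: p=0.3000, H(V|U=a) = 0.4690
  U=b: p=0.1300, H(V|U=b) = 0.9612
  U=c: p=0.5700, H(V|U=c) = 0.7077
Weighted sum = 0.669 bits.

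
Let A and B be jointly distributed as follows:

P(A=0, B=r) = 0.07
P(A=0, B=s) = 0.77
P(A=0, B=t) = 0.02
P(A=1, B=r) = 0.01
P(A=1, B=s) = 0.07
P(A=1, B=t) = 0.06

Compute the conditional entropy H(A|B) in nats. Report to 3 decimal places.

0.316 nats

Chain rule: H(A|B) = H(A,B) − H(B).
Marginals: p(A) = (0.8600, 0.1400), p(B) = (0.0800, 0.8400, 0.0800).
H(A,B) = 0.8666 nats; H(B) = 0.5506 nats.
H(A|B) = 0.8666 − 0.5506 = 0.316 nats.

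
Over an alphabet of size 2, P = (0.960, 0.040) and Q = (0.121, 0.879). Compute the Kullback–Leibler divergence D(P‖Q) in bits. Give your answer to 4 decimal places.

D(P‖Q) = Σ p·log₂(p/q).
  0.960·log₂(0.960/0.121) = 2.86851
  0.040·log₂(0.040/0.879) = -0.17831
D(P‖Q) = 2.6902 bits.

2.6902 bits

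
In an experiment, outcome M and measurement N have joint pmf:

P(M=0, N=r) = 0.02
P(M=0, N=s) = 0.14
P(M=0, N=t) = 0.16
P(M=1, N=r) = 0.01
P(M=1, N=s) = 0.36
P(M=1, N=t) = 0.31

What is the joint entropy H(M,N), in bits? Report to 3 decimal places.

2.054 bits

H(M,N) = −Σ p(x,y)·log₂ p(x,y) over all 6 cells.
  cell (0,r): −0.02·log₂0.02 = 0.1129
  cell (0,s): −0.14·log₂0.14 = 0.3971
  cell (0,t): −0.16·log₂0.16 = 0.4230
  cell (1,r): −0.01·log₂0.01 = 0.0664
  cell (1,s): −0.36·log₂0.36 = 0.5306
  cell (1,t): −0.31·log₂0.31 = 0.5238
Sum = 2.054 bits.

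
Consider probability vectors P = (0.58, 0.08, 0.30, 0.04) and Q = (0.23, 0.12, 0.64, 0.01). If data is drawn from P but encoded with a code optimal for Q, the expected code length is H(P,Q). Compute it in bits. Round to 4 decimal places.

1.9334 bits

H(P,Q) = −Σ p·log₂ q.
  −0.58·log₂(0.23) = 1.22977
  −0.08·log₂(0.12) = 0.24471
  −0.30·log₂(0.64) = 0.19316
  −0.04·log₂(0.01) = 0.26575
H(P,Q) = 1.9334 bits.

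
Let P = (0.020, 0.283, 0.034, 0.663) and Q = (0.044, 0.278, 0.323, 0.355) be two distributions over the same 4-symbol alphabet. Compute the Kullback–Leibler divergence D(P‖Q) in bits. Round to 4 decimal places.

0.4716 bits

D(P‖Q) = Σ p·log₂(p/q).
  0.020·log₂(0.020/0.044) = -0.02275
  0.283·log₂(0.283/0.278) = 0.00728
  0.034·log₂(0.034/0.323) = -0.11043
  0.663·log₂(0.663/0.355) = 0.59749
D(P‖Q) = 0.4716 bits.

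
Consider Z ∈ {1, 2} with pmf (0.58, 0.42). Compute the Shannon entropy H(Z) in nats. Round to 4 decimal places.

H(Z) = −Σ p·ln p.
  −(0.58)·ln(0.58) = 0.31594
  −(0.42)·ln(0.42) = 0.36435
Sum: 0.31594 + 0.36435 = 0.6803 nats.

0.6803 nats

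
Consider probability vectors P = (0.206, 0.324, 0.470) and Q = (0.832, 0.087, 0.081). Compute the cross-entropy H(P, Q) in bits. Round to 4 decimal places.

2.9003 bits

H(P,Q) = −Σ p·log₂ q.
  −0.206·log₂(0.832) = 0.05466
  −0.324·log₂(0.087) = 1.14140
  −0.470·log₂(0.081) = 1.70419
H(P,Q) = 2.9003 bits.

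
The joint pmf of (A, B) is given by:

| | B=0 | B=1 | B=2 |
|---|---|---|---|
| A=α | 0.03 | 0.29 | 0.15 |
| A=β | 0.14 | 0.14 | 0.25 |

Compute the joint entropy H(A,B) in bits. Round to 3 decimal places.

2.374 bits

H(A,B) = −Σ p(x,y)·log₂ p(x,y) over all 6 cells.
  cell (α,0): −0.03·log₂0.03 = 0.1518
  cell (α,1): −0.29·log₂0.29 = 0.5179
  cell (α,2): −0.15·log₂0.15 = 0.4105
  cell (β,0): −0.14·log₂0.14 = 0.3971
  cell (β,1): −0.14·log₂0.14 = 0.3971
  cell (β,2): −0.25·log₂0.25 = 0.5000
Sum = 2.374 bits.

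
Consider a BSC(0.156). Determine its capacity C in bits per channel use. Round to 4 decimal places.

Binary symmetric channel: C = 1 − h₂(ε) where h₂ is the binary entropy function.
h₂(0.156) = −0.156·log₂0.156 − 0.844·log₂0.844 = 0.6247.
C = 1 − 0.6247 = 0.3753 bits per channel use.

0.3753 bits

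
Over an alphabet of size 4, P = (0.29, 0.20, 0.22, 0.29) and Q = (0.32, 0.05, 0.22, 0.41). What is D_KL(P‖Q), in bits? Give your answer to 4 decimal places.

0.2139 bits

D(P‖Q) = Σ p·log₂(p/q).
  0.29·log₂(0.29/0.32) = -0.04119
  0.20·log₂(0.20/0.05) = 0.40000
  0.22·log₂(0.22/0.22) = 0.00000
  0.29·log₂(0.29/0.41) = -0.14488
D(P‖Q) = 0.2139 bits.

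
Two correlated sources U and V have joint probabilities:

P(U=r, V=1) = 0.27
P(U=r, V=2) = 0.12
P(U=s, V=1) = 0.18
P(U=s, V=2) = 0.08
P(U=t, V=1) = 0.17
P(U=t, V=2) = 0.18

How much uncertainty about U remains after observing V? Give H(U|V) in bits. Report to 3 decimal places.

Marginals: p(U) = (0.3900, 0.2600, 0.3500), p(V) = (0.6200, 0.3800).
H(U|V) = Σ p(V) · H(U|V=·).
  V=1: p=0.6200, H(U|V=1) = 1.5521
  V=2: p=0.3800, H(U|V=2) = 1.5090
Weighted sum = 1.536 bits.

1.536 bits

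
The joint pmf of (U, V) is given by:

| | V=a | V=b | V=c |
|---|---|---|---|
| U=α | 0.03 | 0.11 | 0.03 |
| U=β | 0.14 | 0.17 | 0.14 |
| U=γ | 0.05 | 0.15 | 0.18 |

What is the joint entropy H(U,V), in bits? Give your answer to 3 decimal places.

2.955 bits

H(U,V) = −Σ p(x,y)·log₂ p(x,y) over all 9 cells.
  cell (α,a): −0.03·log₂0.03 = 0.1518
  cell (α,b): −0.11·log₂0.11 = 0.3503
  cell (α,c): −0.03·log₂0.03 = 0.1518
  cell (β,a): −0.14·log₂0.14 = 0.3971
  cell (β,b): −0.17·log₂0.17 = 0.4346
  cell (β,c): −0.14·log₂0.14 = 0.3971
  cell (γ,a): −0.05·log₂0.05 = 0.2161
  cell (γ,b): −0.15·log₂0.15 = 0.4105
  cell (γ,c): −0.18·log₂0.18 = 0.4453
Sum = 2.955 bits.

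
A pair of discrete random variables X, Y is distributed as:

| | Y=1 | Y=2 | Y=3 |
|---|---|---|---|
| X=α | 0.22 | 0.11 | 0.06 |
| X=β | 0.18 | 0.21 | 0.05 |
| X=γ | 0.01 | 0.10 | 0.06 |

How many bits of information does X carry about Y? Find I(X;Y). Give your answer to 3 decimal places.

0.122 bits

Marginals: p(X) = (0.3900, 0.4400, 0.1700), p(Y) = (0.4100, 0.4200, 0.1700).
I(X;Y) = H(X) + H(Y) − H(X,Y).
H(X) = 1.4855, H(Y) = 1.4876, H(X,Y) = 2.8508.
I(X;Y) = 1.4855 + 1.4876 − 2.8508 = 0.122 bits.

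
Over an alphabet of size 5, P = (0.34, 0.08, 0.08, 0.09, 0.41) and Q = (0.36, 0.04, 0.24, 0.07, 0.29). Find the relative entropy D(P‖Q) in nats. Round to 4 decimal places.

0.1127 nats

D(P‖Q) = Σ p·ln(p/q).
  0.34·ln(0.34/0.36) = -0.01943
  0.08·ln(0.08/0.04) = 0.05545
  0.08·ln(0.08/0.24) = -0.08789
  0.09·ln(0.09/0.07) = 0.02262
  0.41·ln(0.41/0.29) = 0.14197
D(P‖Q) = 0.1127 nats.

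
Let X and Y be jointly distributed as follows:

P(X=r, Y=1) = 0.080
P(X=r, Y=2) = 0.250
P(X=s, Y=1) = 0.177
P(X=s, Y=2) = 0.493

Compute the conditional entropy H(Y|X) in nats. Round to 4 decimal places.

Chain rule: H(Y|X) = H(X,Y) − H(X).
Marginals: p(X) = (0.3300, 0.6700), p(Y) = (0.2570, 0.7430).
H(X,Y) = 1.2038 nats; H(X) = 0.6342 nats.
H(Y|X) = 1.2038 − 0.6342 = 0.5696 nats.

0.5696 nats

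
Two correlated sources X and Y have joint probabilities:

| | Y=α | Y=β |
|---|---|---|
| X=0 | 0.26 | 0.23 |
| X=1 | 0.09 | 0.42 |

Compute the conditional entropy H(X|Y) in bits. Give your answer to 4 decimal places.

Chain rule: H(X|Y) = H(X,Y) − H(Y).
Marginals: p(X) = (0.4900, 0.5100), p(Y) = (0.3500, 0.6500).
H(X,Y) = 1.8313 bits; H(Y) = 0.9341 bits.
H(X|Y) = 1.8313 − 0.9341 = 0.8972 bits.

0.8972 bits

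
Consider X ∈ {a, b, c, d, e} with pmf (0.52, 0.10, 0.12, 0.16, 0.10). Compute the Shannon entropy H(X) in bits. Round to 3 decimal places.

H(X) = −Σ p·log₂ p.
  −(0.52)·log₂(0.52) = 0.4906
  −(0.10)·log₂(0.10) = 0.3322
  −(0.12)·log₂(0.12) = 0.3671
  −(0.16)·log₂(0.16) = 0.4230
  −(0.10)·log₂(0.10) = 0.3322
Sum: 0.4906 + 0.3322 + 0.3671 + 0.4230 + 0.3322 = 1.945 bits.

1.945 bits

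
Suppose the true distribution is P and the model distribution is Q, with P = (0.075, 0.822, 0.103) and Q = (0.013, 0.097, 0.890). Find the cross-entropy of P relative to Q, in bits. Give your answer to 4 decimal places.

3.2540 bits

H(P,Q) = −Σ p·log₂ q.
  −0.075·log₂(0.013) = 0.46990
  −0.822·log₂(0.097) = 2.76675
  −0.103·log₂(0.890) = 0.01732
H(P,Q) = 3.2540 bits.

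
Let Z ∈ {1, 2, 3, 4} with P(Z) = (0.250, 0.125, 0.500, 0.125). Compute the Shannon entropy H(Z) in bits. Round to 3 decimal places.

H(Z) = −Σ p·log₂ p.
  −(0.250)·log₂(0.250) = 0.5000
  −(0.125)·log₂(0.125) = 0.3750
  −(0.500)·log₂(0.500) = 0.5000
  −(0.125)·log₂(0.125) = 0.3750
Sum: 0.5000 + 0.3750 + 0.5000 + 0.3750 = 1.750 bits.

1.750 bits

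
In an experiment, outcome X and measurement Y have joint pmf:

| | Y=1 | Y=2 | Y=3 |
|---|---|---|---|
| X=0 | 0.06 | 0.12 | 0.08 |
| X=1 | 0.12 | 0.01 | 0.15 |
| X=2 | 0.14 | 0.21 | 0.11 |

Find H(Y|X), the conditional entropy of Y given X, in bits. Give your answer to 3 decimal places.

Marginals: p(X) = (0.2600, 0.2800, 0.4600), p(Y) = (0.3200, 0.3400, 0.3400).
H(Y|X) = Σ p(X) · H(Y|X=·).
  X=0: p=0.2600, H(Y|X=0) = 1.5262
  X=1: p=0.2800, H(Y|X=1) = 1.1780
  X=2: p=0.4600, H(Y|X=2) = 1.5324
Weighted sum = 1.432 bits.

1.432 bits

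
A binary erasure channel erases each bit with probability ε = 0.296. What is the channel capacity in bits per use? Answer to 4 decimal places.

0.7040 bits

Binary erasure channel: capacity C = 1 − ε.
C = 1 − 0.296 = 0.7040 bits per channel use.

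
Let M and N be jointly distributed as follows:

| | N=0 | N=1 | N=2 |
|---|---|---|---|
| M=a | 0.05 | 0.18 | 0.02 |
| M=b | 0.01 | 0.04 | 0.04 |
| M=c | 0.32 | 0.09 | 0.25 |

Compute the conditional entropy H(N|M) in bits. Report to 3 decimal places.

1.343 bits

Marginals: p(M) = (0.2500, 0.0900, 0.6600), p(N) = (0.3800, 0.3100, 0.3100).
H(N|M) = Σ p(M) · H(N|M=·).
  M=a: p=0.2500, H(N|M=a) = 1.0971
  M=b: p=0.0900, H(N|M=b) = 1.3921
  M=c: p=0.6600, H(N|M=c) = 1.4289
Weighted sum = 1.343 bits.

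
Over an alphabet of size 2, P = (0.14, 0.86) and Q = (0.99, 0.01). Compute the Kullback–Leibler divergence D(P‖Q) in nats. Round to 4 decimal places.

3.5569 nats

D(P‖Q) = Σ p·ln(p/q).
  0.14·ln(0.14/0.99) = -0.27385
  0.86·ln(0.86/0.01) = 3.83074
D(P‖Q) = 3.5569 nats.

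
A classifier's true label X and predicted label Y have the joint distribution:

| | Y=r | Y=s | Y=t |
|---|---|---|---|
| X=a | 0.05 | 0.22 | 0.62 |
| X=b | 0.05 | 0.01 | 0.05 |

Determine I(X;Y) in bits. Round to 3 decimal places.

Marginals: p(X) = (0.8900, 0.1100), p(Y) = (0.1000, 0.2300, 0.6700).
I(X;Y) = Σ p(x,y)·log₂[p(x,y)/(p(x)p(y))].
  (a,r): 0.05·log₂(0.5618) = -0.0416
  (a,s): 0.22·log₂(1.0747) = 0.0229
  (a,t): 0.62·log₂(1.0397) = 0.0349
  (b,r): 0.05·log₂(4.5455) = 0.1092
  (b,s): 0.01·log₂(0.3953) = -0.0134
  (b,t): 0.05·log₂(0.6784) = -0.0280
Sum = 0.084 bits.

0.084 bits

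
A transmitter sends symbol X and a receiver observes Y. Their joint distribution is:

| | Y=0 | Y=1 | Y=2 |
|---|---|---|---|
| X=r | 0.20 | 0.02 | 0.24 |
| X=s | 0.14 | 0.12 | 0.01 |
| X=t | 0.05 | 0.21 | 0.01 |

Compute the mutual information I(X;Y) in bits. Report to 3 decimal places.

0.443 bits

Marginals: p(X) = (0.4600, 0.2700, 0.2700), p(Y) = (0.3900, 0.3500, 0.2600).
I(X;Y) = H(X) + H(Y) − H(X,Y).
H(X) = 1.5354, H(Y) = 1.5652, H(X,Y) = 2.6574.
I(X;Y) = 1.5354 + 1.5652 − 2.6574 = 0.443 bits.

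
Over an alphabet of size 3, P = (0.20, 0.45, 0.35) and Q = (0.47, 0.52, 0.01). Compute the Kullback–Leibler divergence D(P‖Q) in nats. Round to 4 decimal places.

1.0084 nats

D(P‖Q) = Σ p·ln(p/q).
  0.20·ln(0.20/0.47) = -0.17088
  0.45·ln(0.45/0.52) = -0.06506
  0.35·ln(0.35/0.01) = 1.24437
D(P‖Q) = 1.0084 nats.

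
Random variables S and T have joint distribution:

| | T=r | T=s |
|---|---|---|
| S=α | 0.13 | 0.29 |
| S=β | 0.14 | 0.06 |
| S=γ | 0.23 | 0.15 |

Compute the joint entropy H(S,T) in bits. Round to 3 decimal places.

H(S,T) = −Σ p(x,y)·log₂ p(x,y) over all 6 cells.
  cell (α,r): −0.13·log₂0.13 = 0.3826
  cell (α,s): −0.29·log₂0.29 = 0.5179
  cell (β,r): −0.14·log₂0.14 = 0.3971
  cell (β,s): −0.06·log₂0.06 = 0.2435
  cell (γ,r): −0.23·log₂0.23 = 0.4877
  cell (γ,s): −0.15·log₂0.15 = 0.4105
Sum = 2.439 bits.

2.439 bits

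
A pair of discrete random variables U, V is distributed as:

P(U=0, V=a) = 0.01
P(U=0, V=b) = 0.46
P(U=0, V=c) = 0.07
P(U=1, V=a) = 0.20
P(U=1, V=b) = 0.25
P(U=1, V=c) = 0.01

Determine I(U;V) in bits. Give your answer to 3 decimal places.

Marginals: p(U) = (0.5400, 0.4600), p(V) = (0.2100, 0.7100, 0.0800).
I(U;V) = Σ p(x,y)·log₂[p(x,y)/(p(x)p(y))].
  (0,a): 0.01·log₂(0.0882) = -0.0350
  (0,b): 0.46·log₂(1.1998) = 0.1209
  (0,c): 0.07·log₂(1.6204) = 0.0487
  (1,a): 0.20·log₂(2.0704) = 0.2100
  (1,b): 0.25·log₂(0.7655) = -0.0964
  (1,c): 0.01·log₂(0.2717) = -0.0188
Sum = 0.229 bits.

0.229 bits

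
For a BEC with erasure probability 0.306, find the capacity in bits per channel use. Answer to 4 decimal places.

Binary erasure channel: capacity C = 1 − ε.
C = 1 − 0.306 = 0.6940 bits per channel use.

0.6940 bits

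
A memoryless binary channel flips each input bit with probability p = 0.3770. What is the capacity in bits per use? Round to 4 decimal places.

0.0441 bits

Binary symmetric channel: C = 1 − h₂(ε) where h₂ is the binary entropy function.
h₂(0.3770) = −0.3770·log₂0.3770 − 0.6230·log₂0.6230 = 0.9559.
C = 1 − 0.9559 = 0.0441 bits per channel use.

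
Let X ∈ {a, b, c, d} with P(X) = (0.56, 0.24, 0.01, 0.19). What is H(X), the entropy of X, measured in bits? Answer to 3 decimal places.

1.484 bits

H(X) = −Σ p·log₂ p.
  −(0.56)·log₂(0.56) = 0.4684
  −(0.24)·log₂(0.24) = 0.4941
  −(0.01)·log₂(0.01) = 0.0664
  −(0.19)·log₂(0.19) = 0.4552
Sum: 0.4684 + 0.4941 + 0.0664 + 0.4552 = 1.484 bits.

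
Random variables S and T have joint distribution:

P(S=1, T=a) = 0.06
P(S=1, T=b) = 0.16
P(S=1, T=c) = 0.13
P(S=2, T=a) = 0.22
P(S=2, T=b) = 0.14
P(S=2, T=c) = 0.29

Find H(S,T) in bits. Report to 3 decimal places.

2.445 bits

H(S,T) = −Σ p(x,y)·log₂ p(x,y) over all 6 cells.
  cell (1,a): −0.06·log₂0.06 = 0.2435
  cell (1,b): −0.16·log₂0.16 = 0.4230
  cell (1,c): −0.13·log₂0.13 = 0.3826
  cell (2,a): −0.22·log₂0.22 = 0.4806
  cell (2,b): −0.14·log₂0.14 = 0.3971
  cell (2,c): −0.29·log₂0.29 = 0.5179
Sum = 2.445 bits.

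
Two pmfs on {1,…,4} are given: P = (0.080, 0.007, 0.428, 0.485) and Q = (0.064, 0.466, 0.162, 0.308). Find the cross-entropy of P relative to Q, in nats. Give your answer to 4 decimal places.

1.5754 nats

H(P,Q) = −Σ p·ln q.
  −0.080·ln(0.064) = 0.21991
  −0.007·ln(0.466) = 0.00534
  −0.428·ln(0.162) = 0.77903
  −0.485·ln(0.308) = 0.57116
H(P,Q) = 1.5754 nats.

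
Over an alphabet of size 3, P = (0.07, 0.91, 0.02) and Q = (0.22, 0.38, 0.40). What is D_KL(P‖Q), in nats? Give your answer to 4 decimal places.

D(P‖Q) = Σ p·ln(p/q).
  0.07·ln(0.07/0.22) = -0.08016
  0.91·ln(0.91/0.38) = 0.79468
  0.02·ln(0.02/0.40) = -0.05991
D(P‖Q) = 0.6546 nats.

0.6546 nats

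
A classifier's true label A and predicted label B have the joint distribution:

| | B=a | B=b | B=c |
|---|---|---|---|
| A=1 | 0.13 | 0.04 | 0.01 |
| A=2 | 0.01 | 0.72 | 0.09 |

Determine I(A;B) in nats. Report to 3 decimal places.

Marginals: p(A) = (0.1800, 0.8200), p(B) = (0.1400, 0.7600, 0.1000).
I(A;B) = H(A) + H(B) − H(A,B).
H(A) = 0.4714, H(B) = 0.7141, H(A,B) = 0.9393.
I(A;B) = 0.4714 + 0.7141 − 0.9393 = 0.246 nats.

0.246 nats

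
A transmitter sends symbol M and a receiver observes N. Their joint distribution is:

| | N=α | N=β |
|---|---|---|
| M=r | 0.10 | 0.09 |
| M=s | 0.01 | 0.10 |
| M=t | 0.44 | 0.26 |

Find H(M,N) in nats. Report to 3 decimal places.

H(M,N) = −Σ p(x,y)·ln p(x,y) over all 6 cells.
  cell (r,α): −0.10·ln0.10 = 0.2303
  cell (r,β): −0.09·ln0.09 = 0.2167
  cell (s,α): −0.01·ln0.01 = 0.0461
  cell (s,β): −0.10·ln0.10 = 0.2303
  cell (t,α): −0.44·ln0.44 = 0.3612
  cell (t,β): −0.26·ln0.26 = 0.3502
Sum = 1.435 nats.

1.435 nats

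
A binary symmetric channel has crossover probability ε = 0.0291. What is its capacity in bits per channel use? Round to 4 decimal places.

Binary symmetric channel: C = 1 − h₂(ε) where h₂ is the binary entropy function.
h₂(0.0291) = −0.0291·log₂0.0291 − 0.9709·log₂0.9709 = 0.1899.
C = 1 − 0.1899 = 0.8101 bits per channel use.

0.8101 bits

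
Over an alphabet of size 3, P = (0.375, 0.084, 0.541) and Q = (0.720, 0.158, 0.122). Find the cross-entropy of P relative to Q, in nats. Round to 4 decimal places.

1.4163 nats

H(P,Q) = −Σ p·ln q.
  −0.375·ln(0.720) = 0.12319
  −0.084·ln(0.158) = 0.15499
  −0.541·ln(0.122) = 1.13812
H(P,Q) = 1.4163 nats.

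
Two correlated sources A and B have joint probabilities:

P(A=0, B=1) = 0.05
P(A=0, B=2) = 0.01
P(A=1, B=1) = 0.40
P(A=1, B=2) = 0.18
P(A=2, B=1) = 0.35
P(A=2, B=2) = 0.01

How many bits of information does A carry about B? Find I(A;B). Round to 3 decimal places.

0.099 bits

Marginals: p(A) = (0.0600, 0.5800, 0.3600), p(B) = (0.8000, 0.2000).
I(A;B) = H(A) + H(B) − H(A,B).
H(A) = 1.2300, H(B) = 0.7219, H(A,B) = 1.8532.
I(A;B) = 1.2300 + 0.7219 − 1.8532 = 0.099 bits.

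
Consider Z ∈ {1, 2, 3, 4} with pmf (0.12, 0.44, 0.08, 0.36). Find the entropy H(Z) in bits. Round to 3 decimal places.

H(Z) = −Σ p·log₂ p.
  −(0.12)·log₂(0.12) = 0.3671
  −(0.44)·log₂(0.44) = 0.5211
  −(0.08)·log₂(0.08) = 0.2915
  −(0.36)·log₂(0.36) = 0.5306
Sum: 0.3671 + 0.5211 + 0.2915 + 0.5306 = 1.710 bits.

1.710 bits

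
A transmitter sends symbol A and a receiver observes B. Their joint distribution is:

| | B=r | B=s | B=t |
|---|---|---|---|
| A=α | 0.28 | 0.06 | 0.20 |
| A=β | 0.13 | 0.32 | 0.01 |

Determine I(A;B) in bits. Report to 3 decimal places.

Marginals: p(A) = (0.5400, 0.4600), p(B) = (0.4100, 0.3800, 0.2100).
I(A;B) = H(A) + H(B) − H(A,B).
H(A) = 0.9954, H(B) = 1.5307, H(A,B) = 2.1973.
I(A;B) = 0.9954 + 1.5307 − 2.1973 = 0.329 bits.

0.329 bits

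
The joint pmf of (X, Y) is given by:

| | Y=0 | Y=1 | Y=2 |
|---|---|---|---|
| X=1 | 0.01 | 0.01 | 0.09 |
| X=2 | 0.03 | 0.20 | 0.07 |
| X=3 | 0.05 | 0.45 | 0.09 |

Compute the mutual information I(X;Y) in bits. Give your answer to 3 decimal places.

Marginals: p(X) = (0.1100, 0.3000, 0.5900), p(Y) = (0.0900, 0.6600, 0.2500).
I(X;Y) = Σ p(x,y)·log₂[p(x,y)/(p(x)p(y))].
  (1,0): 0.01·log₂(1.0101) = 0.0001
  (1,1): 0.01·log₂(0.1377) = -0.0286
  (1,2): 0.09·log₂(3.2727) = 0.1539
  (2,0): 0.03·log₂(1.1111) = 0.0046
  (2,1): 0.20·log₂(1.0101) = 0.0029
  (2,2): 0.07·log₂(0.9333) = -0.0070
  (3,0): 0.05·log₂(0.9416) = -0.0043
  (3,1): 0.45·log₂(1.1556) = 0.0939
  (3,2): 0.09·log₂(0.6102) = -0.0641
Sum = 0.151 bits.

0.151 bits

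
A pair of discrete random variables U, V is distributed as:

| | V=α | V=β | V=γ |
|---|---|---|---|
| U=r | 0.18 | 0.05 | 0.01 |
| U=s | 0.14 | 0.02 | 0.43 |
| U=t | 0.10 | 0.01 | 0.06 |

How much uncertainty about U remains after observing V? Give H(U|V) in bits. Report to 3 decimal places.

Marginals: p(U) = (0.2400, 0.5900, 0.1700), p(V) = (0.4200, 0.0800, 0.5000).
H(U|V) = Σ p(V) · H(U|V=·).
  V=α: p=0.4200, H(U|V=α) = 1.5452
  V=β: p=0.0800, H(U|V=β) = 1.2988
  V=γ: p=0.5000, H(U|V=γ) = 0.6671
Weighted sum = 1.086 bits.

1.086 bits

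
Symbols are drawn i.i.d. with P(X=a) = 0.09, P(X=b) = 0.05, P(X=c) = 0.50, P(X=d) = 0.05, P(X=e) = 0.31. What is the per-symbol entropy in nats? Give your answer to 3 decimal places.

H(X) = −Σ p·ln p.
  −(0.09)·ln(0.09) = 0.2167
  −(0.05)·ln(0.05) = 0.1498
  −(0.50)·ln(0.50) = 0.3466
  −(0.05)·ln(0.05) = 0.1498
  −(0.31)·ln(0.31) = 0.3631
Sum: 0.2167 + 0.1498 + 0.3466 + 0.1498 + 0.3631 = 1.226 nats.

1.226 nats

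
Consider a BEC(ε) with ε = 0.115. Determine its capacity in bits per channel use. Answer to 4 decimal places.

Binary erasure channel: capacity C = 1 − ε.
C = 1 − 0.115 = 0.8850 bits per channel use.

0.8850 bits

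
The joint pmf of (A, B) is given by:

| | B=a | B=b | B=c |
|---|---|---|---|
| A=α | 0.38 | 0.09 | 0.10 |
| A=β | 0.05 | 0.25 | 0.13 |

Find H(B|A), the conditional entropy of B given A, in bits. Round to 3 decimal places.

1.288 bits

Marginals: p(A) = (0.5700, 0.4300), p(B) = (0.4300, 0.3400, 0.2300).
H(B|A) = Σ p(A) · H(B|A=·).
  A=α: p=0.5700, H(B|A=α) = 1.2510
  A=β: p=0.4300, H(B|A=β) = 1.3376
Weighted sum = 1.288 bits.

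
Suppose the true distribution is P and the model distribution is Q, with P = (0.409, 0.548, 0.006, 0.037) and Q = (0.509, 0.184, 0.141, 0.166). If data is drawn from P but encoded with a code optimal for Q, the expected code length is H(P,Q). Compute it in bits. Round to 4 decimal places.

1.8496 bits

H(P,Q) = −Σ p·log₂ q.
  −0.409·log₂(0.509) = 0.39847
  −0.548·log₂(0.184) = 1.33834
  −0.006·log₂(0.141) = 0.01696
  −0.037·log₂(0.166) = 0.09586
H(P,Q) = 1.8496 bits.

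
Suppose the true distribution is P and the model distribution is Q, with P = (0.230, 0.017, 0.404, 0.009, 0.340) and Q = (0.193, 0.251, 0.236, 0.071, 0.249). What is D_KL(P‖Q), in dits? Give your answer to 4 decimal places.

0.1299 dits

D(P‖Q) = Σ p·log₁₀(p/q).
  0.230·log₁₀(0.230/0.193) = 0.01752
  0.017·log₁₀(0.017/0.251) = -0.01988
  0.404·log₁₀(0.404/0.236) = 0.09432
  0.009·log₁₀(0.009/0.071) = -0.00807
  0.340·log₁₀(0.340/0.249) = 0.04600
D(P‖Q) = 0.1299 dits.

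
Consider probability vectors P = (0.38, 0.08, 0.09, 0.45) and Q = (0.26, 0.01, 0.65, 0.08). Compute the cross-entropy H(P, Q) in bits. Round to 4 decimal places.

2.9657 bits

H(P,Q) = −Σ p·log₂ q.
  −0.38·log₂(0.26) = 0.73850
  −0.08·log₂(0.01) = 0.53151
  −0.09·log₂(0.65) = 0.05593
  −0.45·log₂(0.08) = 1.63974
H(P,Q) = 2.9657 bits.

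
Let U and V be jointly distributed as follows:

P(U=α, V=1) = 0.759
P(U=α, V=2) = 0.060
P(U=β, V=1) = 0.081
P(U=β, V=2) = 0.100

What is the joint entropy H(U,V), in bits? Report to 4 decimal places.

H(U,V) = −Σ p(x,y)·log₂ p(x,y) over all 4 cells.
  cell (α,1): −0.759·log₂0.759 = 0.30195
  cell (α,2): −0.060·log₂0.060 = 0.24353
  cell (β,1): −0.081·log₂0.081 = 0.29370
  cell (β,2): −0.100·log₂0.100 = 0.33219
Sum = 1.1714 bits.

1.1714 bits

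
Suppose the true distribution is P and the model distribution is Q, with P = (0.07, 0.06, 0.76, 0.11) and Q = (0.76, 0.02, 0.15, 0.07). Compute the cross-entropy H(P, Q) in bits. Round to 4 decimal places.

2.8685 bits

H(P,Q) = −Σ p·log₂ q.
  −0.07·log₂(0.76) = 0.02772
  −0.06·log₂(0.02) = 0.33863
  −0.76·log₂(0.15) = 2.08009
  −0.11·log₂(0.07) = 0.42202
H(P,Q) = 2.8685 bits.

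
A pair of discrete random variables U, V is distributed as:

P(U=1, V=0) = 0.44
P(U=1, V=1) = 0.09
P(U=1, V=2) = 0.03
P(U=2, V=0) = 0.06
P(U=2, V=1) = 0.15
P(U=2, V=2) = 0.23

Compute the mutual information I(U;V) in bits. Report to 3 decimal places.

Marginals: p(U) = (0.5600, 0.4400), p(V) = (0.5000, 0.2400, 0.2600).
I(U;V) = H(U) + H(V) − H(U,V).
H(U) = 0.9896, H(V) = 1.4994, H(U,V) = 2.1273.
I(U;V) = 0.9896 + 1.4994 − 2.1273 = 0.362 bits.

0.362 bits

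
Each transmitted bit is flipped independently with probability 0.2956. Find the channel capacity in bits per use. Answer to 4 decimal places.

Binary symmetric channel: C = 1 − h₂(ε) where h₂ is the binary entropy function.
h₂(0.2956) = −0.2956·log₂0.2956 − 0.7044·log₂0.7044 = 0.8758.
C = 1 − 0.8758 = 0.1242 bits per channel use.

0.1242 bits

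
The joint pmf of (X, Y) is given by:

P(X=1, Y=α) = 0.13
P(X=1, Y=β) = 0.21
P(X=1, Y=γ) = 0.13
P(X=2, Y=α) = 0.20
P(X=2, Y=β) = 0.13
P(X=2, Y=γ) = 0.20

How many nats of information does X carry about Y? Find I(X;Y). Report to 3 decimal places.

Marginals: p(X) = (0.4700, 0.5300), p(Y) = (0.3300, 0.3400, 0.3300).
I(X;Y) = Σ p(x,y)·ln[p(x,y)/(p(x)p(y))].
  (1,α): 0.13·ln(0.8382) = -0.0229
  (1,β): 0.21·ln(1.3141) = 0.0574
  (1,γ): 0.13·ln(0.8382) = -0.0229
  (2,α): 0.20·ln(1.1435) = 0.0268
  (2,β): 0.13·ln(0.7214) = -0.0424
  (2,γ): 0.20·ln(1.1435) = 0.0268
Sum = 0.023 nats.

0.023 nats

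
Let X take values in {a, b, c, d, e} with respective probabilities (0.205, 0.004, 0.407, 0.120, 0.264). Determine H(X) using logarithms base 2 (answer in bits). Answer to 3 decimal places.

1.903 bits

H(X) = −Σ p·log₂ p.
  −(0.205)·log₂(0.205) = 0.4687
  −(0.004)·log₂(0.004) = 0.0319
  −(0.407)·log₂(0.407) = 0.5278
  −(0.120)·log₂(0.120) = 0.3671
  −(0.264)·log₂(0.264) = 0.5072
Sum: 0.4687 + 0.0319 + 0.5278 + 0.3671 + 0.5072 = 1.903 bits.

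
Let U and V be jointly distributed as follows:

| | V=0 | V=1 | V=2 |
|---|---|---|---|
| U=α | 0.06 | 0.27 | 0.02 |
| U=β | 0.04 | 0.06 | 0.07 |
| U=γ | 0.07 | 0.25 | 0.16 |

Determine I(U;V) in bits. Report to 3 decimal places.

0.108 bits

Marginals: p(U) = (0.3500, 0.1700, 0.4800), p(V) = (0.1700, 0.5800, 0.2500).
I(U;V) = Σ p(x,y)·log₂[p(x,y)/(p(x)p(y))].
  (α,0): 0.06·log₂(1.0084) = 0.0007
  (α,1): 0.27·log₂(1.3300) = 0.1111
  (α,2): 0.02·log₂(0.2286) = -0.0426
  (β,0): 0.04·log₂(1.3841) = 0.0188
  (β,1): 0.06·log₂(0.6085) = -0.0430
  (β,2): 0.07·log₂(1.6471) = 0.0504
  (γ,0): 0.07·log₂(0.8578) = -0.0155
  (γ,1): 0.25·log₂(0.8980) = -0.0388
  (γ,2): 0.16·log₂(1.3333) = 0.0664
Sum = 0.108 bits.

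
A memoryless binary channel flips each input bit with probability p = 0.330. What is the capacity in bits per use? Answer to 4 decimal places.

Binary symmetric channel: C = 1 − h₂(ε) where h₂ is the binary entropy function.
h₂(0.330) = −0.330·log₂0.330 − 0.670·log₂0.670 = 0.9149.
C = 1 − 0.9149 = 0.0851 bits per channel use.

0.0851 bits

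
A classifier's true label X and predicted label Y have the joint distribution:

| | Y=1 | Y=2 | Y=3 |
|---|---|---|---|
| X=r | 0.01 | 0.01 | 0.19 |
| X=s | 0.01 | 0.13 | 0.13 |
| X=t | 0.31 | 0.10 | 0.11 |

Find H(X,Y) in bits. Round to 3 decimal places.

H(X,Y) = −Σ p(x,y)·log₂ p(x,y) over all 9 cells.
  cell (r,1): −0.01·log₂0.01 = 0.0664
  cell (r,2): −0.01·log₂0.01 = 0.0664
  cell (r,3): −0.19·log₂0.19 = 0.4552
  cell (s,1): −0.01·log₂0.01 = 0.0664
  cell (s,2): −0.13·log₂0.13 = 0.3826
  cell (s,3): −0.13·log₂0.13 = 0.3826
  cell (t,1): −0.31·log₂0.31 = 0.5238
  cell (t,2): −0.10·log₂0.10 = 0.3322
  cell (t,3): −0.11·log₂0.11 = 0.3503
Sum = 2.626 bits.

2.626 bits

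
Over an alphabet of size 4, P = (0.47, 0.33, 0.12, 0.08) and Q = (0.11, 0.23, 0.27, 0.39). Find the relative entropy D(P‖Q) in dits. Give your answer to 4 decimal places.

0.2509 dits

D(P‖Q) = Σ p·log₁₀(p/q).
  0.47·log₁₀(0.47/0.11) = 0.29643
  0.33·log₁₀(0.33/0.23) = 0.05174
  0.12·log₁₀(0.12/0.27) = -0.04226
  0.08·log₁₀(0.08/0.39) = -0.05504
D(P‖Q) = 0.2509 dits.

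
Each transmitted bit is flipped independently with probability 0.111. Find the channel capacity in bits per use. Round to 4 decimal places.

0.4971 bits

Binary symmetric channel: C = 1 − h₂(ε) where h₂ is the binary entropy function.
h₂(0.111) = −0.111·log₂0.111 − 0.889·log₂0.889 = 0.5029.
C = 1 − 0.5029 = 0.4971 bits per channel use.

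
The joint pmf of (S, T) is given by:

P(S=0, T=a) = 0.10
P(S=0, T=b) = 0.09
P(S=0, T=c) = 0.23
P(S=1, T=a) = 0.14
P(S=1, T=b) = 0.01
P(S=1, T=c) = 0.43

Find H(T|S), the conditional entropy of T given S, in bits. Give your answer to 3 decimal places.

Marginals: p(S) = (0.4200, 0.5800), p(T) = (0.2400, 0.1000, 0.6600).
H(T|S) = Σ p(S) · H(T|S=·).
  S=0: p=0.4200, H(T|S=0) = 1.4449
  S=1: p=0.5800, H(T|S=1) = 0.9160
Weighted sum = 1.138 bits.

1.138 bits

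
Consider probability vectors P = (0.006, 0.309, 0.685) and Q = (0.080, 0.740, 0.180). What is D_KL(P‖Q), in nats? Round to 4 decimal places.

0.6301 nats

D(P‖Q) = Σ p·ln(p/q).
  0.006·ln(0.006/0.080) = -0.01554
  0.309·ln(0.309/0.740) = -0.26985
  0.685·ln(0.685/0.180) = 0.91548
D(P‖Q) = 0.6301 nats.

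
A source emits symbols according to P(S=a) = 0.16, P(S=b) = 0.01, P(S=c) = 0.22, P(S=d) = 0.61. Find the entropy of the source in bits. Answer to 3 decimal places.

1.405 bits

H(S) = −Σ p·log₂ p.
  −(0.16)·log₂(0.16) = 0.4230
  −(0.01)·log₂(0.01) = 0.0664
  −(0.22)·log₂(0.22) = 0.4806
  −(0.61)·log₂(0.61) = 0.4350
Sum: 0.4230 + 0.0664 + 0.4806 + 0.4350 = 1.405 bits.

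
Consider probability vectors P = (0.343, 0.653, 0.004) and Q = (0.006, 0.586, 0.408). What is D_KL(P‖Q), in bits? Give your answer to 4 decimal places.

2.0774 bits

D(P‖Q) = Σ p·log₂(p/q).
  0.343·log₂(0.343/0.006) = 2.00213
  0.653·log₂(0.653/0.586) = 0.10199
  0.004·log₂(0.004/0.408) = -0.02669
D(P‖Q) = 2.0774 bits.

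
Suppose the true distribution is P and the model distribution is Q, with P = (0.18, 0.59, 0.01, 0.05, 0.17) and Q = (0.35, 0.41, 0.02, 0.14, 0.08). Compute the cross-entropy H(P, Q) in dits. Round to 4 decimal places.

H(P,Q) = −Σ p·log₁₀ q.
  −0.18·log₁₀(0.35) = 0.08207
  −0.59·log₁₀(0.41) = 0.22846
  −0.01·log₁₀(0.02) = 0.01699
  −0.05·log₁₀(0.14) = 0.04269
  −0.17·log₁₀(0.08) = 0.18647
H(P,Q) = 0.5567 dits.

0.5567 dits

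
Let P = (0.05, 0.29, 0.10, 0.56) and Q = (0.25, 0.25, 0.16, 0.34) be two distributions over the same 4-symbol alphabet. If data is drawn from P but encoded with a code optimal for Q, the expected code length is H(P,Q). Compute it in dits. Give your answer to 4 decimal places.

H(P,Q) = −Σ p·log₁₀ q.
  −0.05·log₁₀(0.25) = 0.03010
  −0.29·log₁₀(0.25) = 0.17460
  −0.10·log₁₀(0.16) = 0.07959
  −0.56·log₁₀(0.34) = 0.26237
H(P,Q) = 0.5467 dits.

0.5467 dits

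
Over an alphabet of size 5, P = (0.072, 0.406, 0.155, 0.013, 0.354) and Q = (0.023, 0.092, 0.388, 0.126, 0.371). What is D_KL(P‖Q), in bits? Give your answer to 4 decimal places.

0.7164 bits

D(P‖Q) = Σ p·log₂(p/q).
  0.072·log₂(0.072/0.023) = 0.11854
  0.406·log₂(0.406/0.092) = 0.86956
  0.155·log₂(0.155/0.388) = -0.20519
  0.013·log₂(0.013/0.126) = -0.04260
  0.354·log₂(0.354/0.371) = -0.02396
D(P‖Q) = 0.7164 bits.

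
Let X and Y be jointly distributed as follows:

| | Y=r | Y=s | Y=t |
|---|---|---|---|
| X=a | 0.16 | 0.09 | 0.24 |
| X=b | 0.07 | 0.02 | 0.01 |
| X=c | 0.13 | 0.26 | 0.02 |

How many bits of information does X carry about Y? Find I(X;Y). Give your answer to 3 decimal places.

0.257 bits

Marginals: p(X) = (0.4900, 0.1000, 0.4100), p(Y) = (0.3600, 0.3700, 0.2700).
I(X;Y) = Σ p(x,y)·log₂[p(x,y)/(p(x)p(y))].
  (a,r): 0.16·log₂(0.9070) = -0.0225
  (a,s): 0.09·log₂(0.4964) = -0.0909
  (a,t): 0.24·log₂(1.8141) = 0.2062
  (b,r): 0.07·log₂(1.9444) = 0.0672
  (b,s): 0.02·log₂(0.5405) = -0.0178
  (b,t): 0.01·log₂(0.3704) = -0.0143
  (c,r): 0.13·log₂(0.8808) = -0.0238
  (c,s): 0.26·log₂(1.7139) = 0.2021
  (c,t): 0.02·log₂(0.1807) = -0.0494
Sum = 0.257 bits.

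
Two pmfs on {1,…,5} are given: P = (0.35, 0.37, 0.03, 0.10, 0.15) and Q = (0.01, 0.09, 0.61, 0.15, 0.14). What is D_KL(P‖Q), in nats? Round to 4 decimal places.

D(P‖Q) = Σ p·ln(p/q).
  0.35·ln(0.35/0.01) = 1.24437
  0.37·ln(0.37/0.09) = 0.52307
  0.03·ln(0.03/0.61) = -0.09037
  0.10·ln(0.10/0.15) = -0.04055
  0.15·ln(0.15/0.14) = 0.01035
D(P‖Q) = 1.6469 nats.

1.6469 nats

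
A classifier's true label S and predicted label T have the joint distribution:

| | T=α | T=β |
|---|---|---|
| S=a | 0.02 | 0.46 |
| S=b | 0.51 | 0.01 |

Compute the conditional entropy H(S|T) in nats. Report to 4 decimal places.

0.1336 nats

Chain rule: H(S|T) = H(S,T) − H(T).
Marginals: p(S) = (0.4800, 0.5200), p(T) = (0.5300, 0.4700).
H(S,T) = 0.8249 nats; H(T) = 0.6913 nats.
H(S|T) = 0.8249 − 0.6913 = 0.1336 nats.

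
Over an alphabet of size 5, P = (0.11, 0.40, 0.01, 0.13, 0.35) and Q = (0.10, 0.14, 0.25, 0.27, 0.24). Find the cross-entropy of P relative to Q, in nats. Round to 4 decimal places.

H(P,Q) = −Σ p·ln q.
  −0.11·ln(0.10) = 0.25328
  −0.40·ln(0.14) = 0.78645
  −0.01·ln(0.25) = 0.01386
  −0.13·ln(0.27) = 0.17021
  −0.35·ln(0.24) = 0.49949
H(P,Q) = 1.7233 nats.

1.7233 nats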